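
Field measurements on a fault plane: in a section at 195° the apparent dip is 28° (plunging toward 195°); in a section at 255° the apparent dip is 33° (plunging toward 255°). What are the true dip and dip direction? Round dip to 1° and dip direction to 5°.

true dip 35°, dip direction 235°

Represent each trace as a vector plunging at its apparent dip toward its trend (east-north-up frame): v₁ = (-0.229, -0.853, -0.469), v₂ = (-0.810, -0.217, -0.545).
n = v₁ × v₂ = (-0.363, -0.256, 0.641) (taken with n_z > 0).
True dip = arccos(n_z / |n|) = arccos(0.8223) = 34.7°.
The horizontal component of n points toward azimuth atan2(n_x, n_y) = 235°, the dip direction.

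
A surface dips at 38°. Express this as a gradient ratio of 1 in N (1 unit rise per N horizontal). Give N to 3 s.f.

1 : N means tan θ = 1/N, so N = 1/tan 38° = 1/0.7813

1 in 1.28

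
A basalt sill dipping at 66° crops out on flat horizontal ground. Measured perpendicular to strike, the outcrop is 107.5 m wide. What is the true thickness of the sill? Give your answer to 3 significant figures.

98.2 m

True thickness t = w · sin(dip) = 107.5 × sin 66°
t = 107.5 × 0.9135 = 98.206 m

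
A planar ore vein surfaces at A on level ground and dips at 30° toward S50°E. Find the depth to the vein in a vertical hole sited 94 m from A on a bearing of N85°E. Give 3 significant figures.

38.4 m

The hole lies 45° from the dip direction, so the down-dip offset is 94 × cos 45° = 66.47 m.
Depth = down-dip offset × tan(dip) = 66.47 × tan 30° = 66.47 × 0.5774
Depth = 38.38 m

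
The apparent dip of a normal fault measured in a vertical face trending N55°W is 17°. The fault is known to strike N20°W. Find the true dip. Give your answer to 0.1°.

28.1°

The section is 35° from the strike.
tan δ = tan α / sin β = tan 17° / sin 35° = 0.3057 / 0.5736 = 0.5330
true dip = arctan 0.5330 = 28.06°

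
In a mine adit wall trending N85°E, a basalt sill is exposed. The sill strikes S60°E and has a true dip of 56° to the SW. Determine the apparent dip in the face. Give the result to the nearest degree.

The strike is S60°E and the section trends N85°E; the acute angle between them is β = 35°.
tan α = tan 56° × sin 35° = 1.4826 × 0.5736 = 0.8504
apparent dip = arctan 0.8504 = 40.38°

40°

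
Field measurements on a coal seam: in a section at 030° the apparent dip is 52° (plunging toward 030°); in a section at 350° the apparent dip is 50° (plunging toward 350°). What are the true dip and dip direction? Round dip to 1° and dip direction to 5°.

true dip 53°, dip direction 015°

Represent each trace as a vector plunging at its apparent dip toward its trend (east-north-up frame): v₁ = (0.308, 0.533, -0.788), v₂ = (-0.112, 0.633, -0.766).
The plane normal is n = v₁ × v₂ ∝ (0.090, 0.324, 0.254).
tan δ = √(n_x²+n_y²)/n_z = 0.336/0.254, so δ = 52.9°.
Dip direction = azimuth of (n_x, n_y) = atan2(0.090, 0.324) = 16°.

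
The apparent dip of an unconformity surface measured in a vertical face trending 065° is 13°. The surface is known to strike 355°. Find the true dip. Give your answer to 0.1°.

13.8°

The section is 70° from the strike.
tan(true dip) = tan 13° / sin 70° = 0.2457
δ = arctan(0.2457) = 13.80°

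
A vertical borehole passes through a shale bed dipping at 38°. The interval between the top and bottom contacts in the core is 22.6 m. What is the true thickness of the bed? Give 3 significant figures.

17.8 m

True thickness t = h · cos(dip) = 22.6 × cos 38°
t = 22.6 × 0.7880 = 17.809 m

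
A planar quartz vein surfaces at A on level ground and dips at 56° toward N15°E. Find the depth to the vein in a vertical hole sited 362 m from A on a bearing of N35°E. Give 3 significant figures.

504 m

The hole lies 20° from the dip direction, so the down-dip offset is 362 × cos 20° = 340.17 m.
Depth = down-dip offset × tan(dip) = 340.17 × tan 56° = 340.17 × 1.4826
Depth = 504.32 m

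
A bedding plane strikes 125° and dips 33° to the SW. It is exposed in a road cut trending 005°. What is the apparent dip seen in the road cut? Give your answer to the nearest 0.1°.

The section lies 60° from the strike.
tan α = tan 33° × sin 60° = 0.6494 × 0.8660 = 0.5624
apparent dip = arctan 0.5624 = 29.35°

29.4°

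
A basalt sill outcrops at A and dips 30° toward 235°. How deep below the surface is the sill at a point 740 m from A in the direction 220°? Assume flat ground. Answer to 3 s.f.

The hole lies 15° from the dip direction, so the down-dip offset is 740 × cos 15° = 714.79 m.
Depth = down-dip offset × tan(dip) = 714.79 × tan 30° = 714.79 × 0.5774
Depth = 412.68 m

413 m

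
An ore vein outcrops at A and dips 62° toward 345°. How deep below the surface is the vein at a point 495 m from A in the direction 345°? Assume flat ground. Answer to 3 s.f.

The hole is directly down-dip from the outcrop, so the down-dip offset is 495 m.
Depth = down-dip offset × tan(dip) = 495.00 × tan 62° = 495.00 × 1.8807
Depth = 930.96 m

931 m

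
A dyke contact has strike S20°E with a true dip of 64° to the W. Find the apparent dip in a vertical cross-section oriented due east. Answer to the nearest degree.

The strike is S20°E and the section trends due east; the acute angle between them is β = 70°.
tan(apparent dip) = tan 64° · sin 70° = 1.9267
apparent dip = arctan 1.9267 = 62.57°

63°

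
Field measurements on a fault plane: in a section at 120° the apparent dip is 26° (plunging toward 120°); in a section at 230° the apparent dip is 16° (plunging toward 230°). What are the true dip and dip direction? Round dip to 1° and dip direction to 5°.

Each apparent-dip line lies in the plane. As unit vectors (x east, y north, z up), v₁ plunges 26°→120° and v₂ plunges 16°→230°.
Cross product v₁ × v₂ gives the pole to the plane: n ∝ (0.147, -0.537, 0.812).
True dip = arccos(n_z / |n|) = arccos(0.8245) = 34.5°.
Dip direction = azimuth of (n_x, n_y) = atan2(0.147, -0.537) = 165°.

true dip 34°, dip direction 165°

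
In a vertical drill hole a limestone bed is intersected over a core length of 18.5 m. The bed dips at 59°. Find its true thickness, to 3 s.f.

9.53 m

True thickness t = h · cos(dip) = 18.5 × cos 59°
t = 18.5 × 0.5150 = 9.528 m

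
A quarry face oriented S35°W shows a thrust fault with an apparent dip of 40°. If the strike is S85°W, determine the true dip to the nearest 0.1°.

The section is 50° from the strike.
tan δ = tan α / sin β = tan 40° / sin 50° = 0.8391 / 0.7660 = 1.0954
δ = arctan(1.0954) = 47.61°

47.6°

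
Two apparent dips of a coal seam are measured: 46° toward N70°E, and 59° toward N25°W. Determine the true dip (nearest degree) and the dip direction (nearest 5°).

true dip 64°, dip direction 010°

The two traces are lines in the plane: v₁ = (sin 70°·cos 46°, cos 70°·cos 46°, −sin 46°), v₂ = (sin 335°·cos 59°, cos 335°·cos 59°, −sin 59°).
Cross product v₁ × v₂ gives the pole to the plane: n ∝ (0.132, 0.716, 0.356).
Dip δ = arctan(|n_h|/n_z) = arctan(0.728/0.356) = 63.9°.
Dip direction = atan2(0.132, 0.716) = 10° (azimuth of n's horizontal projection).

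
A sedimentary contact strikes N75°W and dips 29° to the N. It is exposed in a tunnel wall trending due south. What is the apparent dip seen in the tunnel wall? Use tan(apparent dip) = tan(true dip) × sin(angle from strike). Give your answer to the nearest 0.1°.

The section lies 75° from the strike.
tan(apparent dip) = tan 29° · sin 75° = 0.5354
α = arctan(0.5354) = 28.17°

28.2°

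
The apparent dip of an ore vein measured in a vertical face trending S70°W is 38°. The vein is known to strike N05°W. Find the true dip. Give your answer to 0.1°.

39.0°

The section is 75° from the strike.
tan(true dip) = tan 38° / sin 75° = 0.8088
δ = arctan(0.8088) = 38.97°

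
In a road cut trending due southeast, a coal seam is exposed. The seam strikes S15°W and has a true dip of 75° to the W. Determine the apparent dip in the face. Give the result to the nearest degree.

73°

The strike is S15°W and the section trends due southeast; the acute angle between them is β = 60°.
tan α = tan 75° × sin 60° = 3.7321 × 0.8660 = 3.2321
α = arctan(3.2321) = 72.81°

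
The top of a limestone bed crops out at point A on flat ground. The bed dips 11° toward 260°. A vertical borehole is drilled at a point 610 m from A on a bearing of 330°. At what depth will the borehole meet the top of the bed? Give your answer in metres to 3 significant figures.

40.6 m

The hole lies 70° from the dip direction, so the down-dip offset is 610 × cos 70° = 208.63 m.
Depth = down-dip offset × tan(dip) = 208.63 × tan 11° = 208.63 × 0.1944
Depth = 40.55 m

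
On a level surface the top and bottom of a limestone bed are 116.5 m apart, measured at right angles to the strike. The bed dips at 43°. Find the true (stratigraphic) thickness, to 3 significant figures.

True thickness t = w · sin(dip) = 116.5 × sin 43°
t = 116.5 × 0.6820 = 79.453 m

79.5 m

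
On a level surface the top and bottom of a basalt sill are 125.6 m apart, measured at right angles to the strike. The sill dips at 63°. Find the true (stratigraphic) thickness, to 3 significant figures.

112 m

True thickness t = w · sin(dip) = 125.6 × sin 63°
t = 125.6 × 0.8910 = 111.910 m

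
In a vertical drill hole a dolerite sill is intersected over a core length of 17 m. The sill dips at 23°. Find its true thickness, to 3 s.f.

15.6 m

True thickness t = h · cos(dip) = 17 × cos 23°
t = 17 × 0.9205 = 15.649 m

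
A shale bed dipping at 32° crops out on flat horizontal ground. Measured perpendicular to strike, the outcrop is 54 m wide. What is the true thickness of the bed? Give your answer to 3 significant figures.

28.6 m

True thickness t = w · sin(dip) = 54 × sin 32°
t = 54 × 0.5299 = 28.616 m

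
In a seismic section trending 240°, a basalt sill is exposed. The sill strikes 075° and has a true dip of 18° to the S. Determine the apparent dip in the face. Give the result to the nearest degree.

5°

The strike is 075° and the section trends 240°; the acute angle between them is β = 15°.
tan α = tan 18° × sin 15° = 0.3249 × 0.2588 = 0.0841
apparent dip = arctan 0.0841 = 4.81°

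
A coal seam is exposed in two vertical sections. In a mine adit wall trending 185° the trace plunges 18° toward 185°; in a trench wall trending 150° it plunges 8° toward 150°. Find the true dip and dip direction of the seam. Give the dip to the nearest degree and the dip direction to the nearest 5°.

true dip 21°, dip direction 220°

Each apparent-dip line lies in the plane. As unit vectors (x east, y north, z up), v₁ plunges 18°→185° and v₂ plunges 8°→150°.
The plane normal is n = v₁ × v₂ ∝ (-0.133, -0.165, 0.540).
Dip δ = arctan(|n_h|/n_z) = arctan(0.212/0.540) = 21.4°.
Dip direction = azimuth of (n_x, n_y) = atan2(-0.133, -0.165) = 219°.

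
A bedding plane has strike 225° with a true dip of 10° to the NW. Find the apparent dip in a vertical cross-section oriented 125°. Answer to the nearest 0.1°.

9.9°

The strike is 225° and the section trends 125°; the acute angle between them is β = 80°.
tan α = tan 10° × sin 80° = 0.1763 × 0.9848 = 0.1736
apparent dip = arctan 0.1736 = 9.85°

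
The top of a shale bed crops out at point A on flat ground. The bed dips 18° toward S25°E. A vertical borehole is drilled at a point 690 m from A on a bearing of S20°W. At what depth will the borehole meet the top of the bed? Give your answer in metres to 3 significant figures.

159 m

The hole lies 45° from the dip direction, so the down-dip offset is 690 × cos 45° = 487.90 m.
Depth = down-dip offset × tan(dip) = 487.90 × tan 18° = 487.90 × 0.3249
Depth = 158.53 m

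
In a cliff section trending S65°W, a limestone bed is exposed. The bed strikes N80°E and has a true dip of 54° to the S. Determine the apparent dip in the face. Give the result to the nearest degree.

Angle between strike (N80°E) and section (S65°W): β = 15°.
tan(apparent dip) = tan 54° · sin 15° = 0.3562
apparent dip = arctan 0.3562 = 19.61°

20°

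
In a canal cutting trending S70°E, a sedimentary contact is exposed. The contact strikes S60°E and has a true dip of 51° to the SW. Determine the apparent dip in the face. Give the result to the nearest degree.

12°

The section lies 10° from the strike.
tan(apparent dip) = tan 51° · sin 10° = 0.2144
apparent dip = arctan 0.2144 = 12.10°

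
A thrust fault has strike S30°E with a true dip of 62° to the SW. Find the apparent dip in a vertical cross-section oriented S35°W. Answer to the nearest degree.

The section lies 65° from the strike.
tan(apparent dip) = tan 62° · sin 65° = 1.7045
apparent dip = arctan 1.7045 = 59.60°

60°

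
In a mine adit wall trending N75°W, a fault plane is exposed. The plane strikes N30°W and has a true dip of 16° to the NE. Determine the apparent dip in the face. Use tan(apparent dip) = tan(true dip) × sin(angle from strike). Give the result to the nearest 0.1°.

The strike is N30°W and the section trends N75°W; the acute angle between them is β = 45°.
tan(apparent dip) = tan 16° · sin 45° = 0.2028
apparent dip = arctan 0.2028 = 11.46°

11.5°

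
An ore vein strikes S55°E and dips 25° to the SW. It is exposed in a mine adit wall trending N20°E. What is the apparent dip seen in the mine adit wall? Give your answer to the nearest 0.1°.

24.2°

The strike is S55°E and the section trends N20°E; the acute angle between them is β = 75°.
tan(apparent dip) = tan 25° · sin 75° = 0.4504
α = arctan(0.4504) = 24.25°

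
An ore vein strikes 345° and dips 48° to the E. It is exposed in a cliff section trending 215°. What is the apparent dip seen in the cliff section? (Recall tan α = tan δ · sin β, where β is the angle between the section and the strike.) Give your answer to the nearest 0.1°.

The strike is 345° and the section trends 215°; the acute angle between them is β = 50°.
tan α = tan 48° × sin 50° = 1.1106 × 0.7660 = 0.8508
apparent dip = arctan 0.8508 = 40.39°

40.4°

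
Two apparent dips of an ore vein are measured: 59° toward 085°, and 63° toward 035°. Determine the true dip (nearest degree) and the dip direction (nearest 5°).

true dip 64°, dip direction 050°

Represent each trace as a vector plunging at its apparent dip toward its trend (east-north-up frame): v₁ = (0.513, 0.045, -0.857), v₂ = (0.260, 0.372, -0.891).
The plane normal is n = v₁ × v₂ ∝ (0.279, 0.234, 0.179).
Dip δ = arctan(|n_h|/n_z) = arctan(0.364/0.179) = 63.8°.
Dip direction = azimuth of (n_x, n_y) = atan2(0.279, 0.234) = 50°.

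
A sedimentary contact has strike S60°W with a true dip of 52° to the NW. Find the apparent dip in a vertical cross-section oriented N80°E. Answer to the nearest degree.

24°

Angle between strike (S60°W) and section (N80°E): β = 20°.
tan(apparent dip) = tan 52° · sin 20° = 0.4378
apparent dip = arctan 0.4378 = 23.64°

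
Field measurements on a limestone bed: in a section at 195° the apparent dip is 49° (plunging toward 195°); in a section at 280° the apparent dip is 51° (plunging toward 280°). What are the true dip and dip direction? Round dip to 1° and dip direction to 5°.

true dip 58°, dip direction 240°

Each apparent-dip line lies in the plane. As unit vectors (x east, y north, z up), v₁ plunges 49°→195° and v₂ plunges 51°→280°.
n = v₁ × v₂ = (-0.575, -0.336, 0.411) (taken with n_z > 0).
Dip δ = arctan(|n_h|/n_z) = arctan(0.666/0.411) = 58.3°.
The horizontal component of n points toward azimuth atan2(n_x, n_y) = 240°, the dip direction.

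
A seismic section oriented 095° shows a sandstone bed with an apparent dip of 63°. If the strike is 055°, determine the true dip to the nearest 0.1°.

71.9°

β = acute angle between strike 055° and section 095° = 40°.
tan δ = tan α / sin β = tan 63° / sin 40° = 1.9626 / 0.6428 = 3.0533
true dip = arctan 3.0533 = 71.87°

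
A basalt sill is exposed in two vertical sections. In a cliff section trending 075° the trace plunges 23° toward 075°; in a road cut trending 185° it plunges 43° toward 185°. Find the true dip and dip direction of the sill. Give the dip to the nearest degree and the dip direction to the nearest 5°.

Each apparent-dip line lies in the plane. As unit vectors (x east, y north, z up), v₁ plunges 23°→075° and v₂ plunges 43°→185°.
Cross product v₁ × v₂ gives the pole to the plane: n ∝ (0.447, -0.631, 0.633).
Dip δ = arctan(|n_h|/n_z) = arctan(0.774/0.633) = 50.7°.
Dip direction = atan2(0.447, -0.631) = 145° (azimuth of n's horizontal projection).

true dip 51°, dip direction 145°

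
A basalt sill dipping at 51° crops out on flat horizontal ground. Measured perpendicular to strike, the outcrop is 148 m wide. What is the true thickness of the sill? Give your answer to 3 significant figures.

115 m

True thickness t = w · sin(dip) = 148 × sin 51°
t = 148 × 0.7771 = 115.018 m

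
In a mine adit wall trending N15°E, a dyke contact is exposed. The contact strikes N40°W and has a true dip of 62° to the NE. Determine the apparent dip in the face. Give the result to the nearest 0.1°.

The strike is N40°W and the section trends N15°E; the acute angle between them is β = 55°.
tan(apparent dip) = tan 62° · sin 55° = 1.5406
apparent dip = arctan 1.5406 = 57.01°

57.0°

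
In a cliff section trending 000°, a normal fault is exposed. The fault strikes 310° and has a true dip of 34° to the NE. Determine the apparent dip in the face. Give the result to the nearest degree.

The section lies 50° from the strike.
tan(apparent dip) = tan 34° · sin 50° = 0.5167
α = arctan(0.5167) = 27.33°

27°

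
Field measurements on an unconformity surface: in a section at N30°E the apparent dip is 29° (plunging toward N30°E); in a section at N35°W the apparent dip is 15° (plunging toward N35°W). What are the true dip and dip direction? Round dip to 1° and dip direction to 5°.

true dip 29°, dip direction 025°

Represent each trace as a vector plunging at its apparent dip toward its trend (east-north-up frame): v₁ = (0.437, 0.757, -0.485), v₂ = (-0.554, 0.791, -0.259).
Cross product v₁ × v₂ gives the pole to the plane: n ∝ (0.188, 0.382, 0.766).
Dip δ = arctan(|n_h|/n_z) = arctan(0.425/0.766) = 29.1°.
The horizontal component of n points toward azimuth atan2(n_x, n_y) = 26°, the dip direction.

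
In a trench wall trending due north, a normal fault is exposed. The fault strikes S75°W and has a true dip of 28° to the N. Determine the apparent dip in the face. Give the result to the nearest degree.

27°

The section lies 75° from the strike.
tan α = tan 28° × sin 75° = 0.5317 × 0.9659 = 0.5136
apparent dip = arctan 0.5136 = 27.18°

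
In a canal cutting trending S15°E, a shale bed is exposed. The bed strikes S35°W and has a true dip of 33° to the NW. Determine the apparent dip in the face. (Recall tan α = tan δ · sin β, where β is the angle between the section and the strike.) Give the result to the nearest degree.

Angle between strike (S35°W) and section (S15°E): β = 50°.
tan(apparent dip) = tan 33° · sin 50° = 0.4975
apparent dip = arctan 0.4975 = 26.45°

26°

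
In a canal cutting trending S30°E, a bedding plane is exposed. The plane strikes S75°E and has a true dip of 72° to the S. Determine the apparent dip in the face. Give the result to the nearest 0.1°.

65.3°

The section lies 45° from the strike.
tan(apparent dip) = tan 72° · sin 45° = 2.1763
α = arctan(2.1763) = 65.32°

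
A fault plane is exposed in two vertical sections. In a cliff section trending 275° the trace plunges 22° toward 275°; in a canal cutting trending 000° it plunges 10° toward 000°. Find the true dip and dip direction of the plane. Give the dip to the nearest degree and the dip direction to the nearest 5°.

Represent each trace as a vector plunging at its apparent dip toward its trend (east-north-up frame): v₁ = (-0.924, 0.081, -0.375), v₂ = (0.000, 0.985, -0.174).
n = v₁ × v₂ = (-0.355, 0.160, 0.910) (taken with n_z > 0).
True dip = arccos(n_z / |n|) = arccos(0.9193) = 23.2°.
Dip direction = azimuth of (n_x, n_y) = atan2(-0.355, 0.160) = 294°.

true dip 23°, dip direction 295°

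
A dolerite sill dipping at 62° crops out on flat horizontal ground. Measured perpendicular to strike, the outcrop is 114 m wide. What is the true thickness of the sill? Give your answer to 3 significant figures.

True thickness t = w · sin(dip) = 114 × sin 62°
t = 114 × 0.8829 = 100.656 m

101 m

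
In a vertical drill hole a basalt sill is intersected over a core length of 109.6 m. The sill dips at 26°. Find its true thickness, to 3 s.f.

True thickness t = h · cos(dip) = 109.6 × cos 26°
t = 109.6 × 0.8988 = 98.508 m

98.5 m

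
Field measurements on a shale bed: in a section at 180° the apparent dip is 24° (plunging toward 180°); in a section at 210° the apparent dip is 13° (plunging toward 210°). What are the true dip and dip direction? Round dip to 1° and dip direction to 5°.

Represent each trace as a vector plunging at its apparent dip toward its trend (east-north-up frame): v₁ = (0.000, -0.914, -0.407), v₂ = (-0.487, -0.844, -0.225).
Cross product v₁ × v₂ gives the pole to the plane: n ∝ (0.138, -0.198, 0.445).
tan δ = √(n_x²+n_y²)/n_z = 0.241/0.445, so δ = 28.5°.
Dip direction = atan2(0.138, -0.198) = 145° (azimuth of n's horizontal projection).

true dip 28°, dip direction 145°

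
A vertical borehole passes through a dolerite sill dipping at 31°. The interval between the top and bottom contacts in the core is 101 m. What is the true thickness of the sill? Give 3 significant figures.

86.6 m

True thickness t = h · cos(dip) = 101 × cos 31°
t = 101 × 0.8572 = 86.574 m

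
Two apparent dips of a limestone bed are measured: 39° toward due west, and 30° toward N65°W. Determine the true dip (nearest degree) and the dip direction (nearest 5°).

true dip 42°, dip direction 245°

The two traces are lines in the plane: v₁ = (sin 270°·cos 39°, cos 270°·cos 39°, −sin 39°), v₂ = (sin 295°·cos 30°, cos 295°·cos 30°, −sin 30°).
Cross product v₁ × v₂ gives the pole to the plane: n ∝ (-0.230, -0.105, 0.284).
Dip δ = arctan(|n_h|/n_z) = arctan(0.253/0.284) = 41.7°.
Dip direction = azimuth of (n_x, n_y) = atan2(-0.230, -0.105) = 245°.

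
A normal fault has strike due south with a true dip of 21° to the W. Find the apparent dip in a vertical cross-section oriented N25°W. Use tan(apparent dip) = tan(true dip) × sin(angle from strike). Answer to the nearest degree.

The section lies 25° from the strike.
tan(apparent dip) = tan 21° · sin 25° = 0.1622
α = arctan(0.1622) = 9.21°

9°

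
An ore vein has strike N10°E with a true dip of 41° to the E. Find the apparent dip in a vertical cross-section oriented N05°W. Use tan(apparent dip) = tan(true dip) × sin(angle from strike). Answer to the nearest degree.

The strike is N10°E and the section trends N05°W; the acute angle between them is β = 15°.
tan α = tan 41° × sin 15° = 0.8693 × 0.2588 = 0.2250
apparent dip = arctan 0.2250 = 12.68°

13°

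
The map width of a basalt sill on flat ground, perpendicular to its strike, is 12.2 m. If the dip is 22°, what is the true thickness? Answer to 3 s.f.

True thickness t = w · sin(dip) = 12.2 × sin 22°
t = 12.2 × 0.3746 = 4.570 m

4.57 m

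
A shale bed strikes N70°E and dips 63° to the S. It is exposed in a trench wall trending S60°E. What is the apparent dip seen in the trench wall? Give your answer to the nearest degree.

Angle between strike (N70°E) and section (S60°E): β = 50°.
tan(apparent dip) = tan 63° · sin 50° = 1.5034
α = arctan(1.5034) = 56.37°

56°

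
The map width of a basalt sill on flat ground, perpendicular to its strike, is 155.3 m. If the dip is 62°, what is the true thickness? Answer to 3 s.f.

True thickness t = w · sin(dip) = 155.3 × sin 62°
t = 155.3 × 0.8829 = 137.122 m

137 m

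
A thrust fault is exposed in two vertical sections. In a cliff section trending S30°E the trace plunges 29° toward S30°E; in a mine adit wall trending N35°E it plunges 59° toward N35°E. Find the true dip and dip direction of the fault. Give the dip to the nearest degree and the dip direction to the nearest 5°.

true dip 65°, dip direction 075°

Each apparent-dip line lies in the plane. As unit vectors (x east, y north, z up), v₁ plunges 29°→S30°E and v₂ plunges 59°→N35°E.
n = v₁ × v₂ = (0.854, 0.232, 0.408) (taken with n_z > 0).
tan δ = √(n_x²+n_y²)/n_z = 0.885/0.408, so δ = 65.2°.
Dip direction = atan2(0.854, 0.232) = 75° (azimuth of n's horizontal projection).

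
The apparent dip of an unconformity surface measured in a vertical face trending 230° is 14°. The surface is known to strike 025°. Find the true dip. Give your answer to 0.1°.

The section is 25° from the strike.
tan δ = tan α / sin β = tan 14° / sin 25° = 0.2493 / 0.4226 = 0.5900
δ = arctan(0.5900) = 30.54°

30.5°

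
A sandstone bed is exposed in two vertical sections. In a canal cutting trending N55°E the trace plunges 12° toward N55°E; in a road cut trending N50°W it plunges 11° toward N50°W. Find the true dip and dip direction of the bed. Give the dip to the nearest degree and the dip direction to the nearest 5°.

The two traces are lines in the plane: v₁ = (sin 55°·cos 12°, cos 55°·cos 12°, −sin 12°), v₂ = (sin 310°·cos 11°, cos 310°·cos 11°, −sin 11°).
Cross product v₁ × v₂ gives the pole to the plane: n ∝ (0.024, 0.309, 0.927).
True dip = arccos(n_z / |n|) = arccos(0.9484) = 18.5°.
Dip direction = atan2(0.024, 0.309) = 4° (azimuth of n's horizontal projection).

true dip 18°, dip direction 005°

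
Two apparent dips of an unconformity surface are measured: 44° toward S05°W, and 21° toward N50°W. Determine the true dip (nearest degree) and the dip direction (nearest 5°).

Represent each trace as a vector plunging at its apparent dip toward its trend (east-north-up frame): v₁ = (-0.063, -0.717, -0.695), v₂ = (-0.715, 0.600, -0.358).
Cross product v₁ × v₂ gives the pole to the plane: n ∝ (-0.674, -0.474, 0.550).
True dip = arccos(n_z / |n|) = arccos(0.5553) = 56.3°.
The horizontal component of n points toward azimuth atan2(n_x, n_y) = 235°, the dip direction.

true dip 56°, dip direction 235°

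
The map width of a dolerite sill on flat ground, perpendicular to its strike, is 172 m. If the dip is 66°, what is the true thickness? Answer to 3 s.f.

157 m

True thickness t = w · sin(dip) = 172 × sin 66°
t = 172 × 0.9135 = 157.130 m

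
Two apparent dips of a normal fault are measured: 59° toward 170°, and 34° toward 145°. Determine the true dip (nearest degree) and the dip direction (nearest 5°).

Each apparent-dip line lies in the plane. As unit vectors (x east, y north, z up), v₁ plunges 59°→170° and v₂ plunges 34°→145°.
The plane normal is n = v₁ × v₂ ∝ (-0.298, -0.358, 0.180).
True dip = arccos(n_z / |n|) = arccos(0.3613) = 68.8°.
Dip direction = atan2(-0.298, -0.358) = 220° (azimuth of n's horizontal projection).

true dip 69°, dip direction 220°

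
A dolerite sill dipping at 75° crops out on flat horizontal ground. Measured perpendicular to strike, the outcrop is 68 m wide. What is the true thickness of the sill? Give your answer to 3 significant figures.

65.7 m

True thickness t = w · sin(dip) = 68 × sin 75°
t = 68 × 0.9659 = 65.683 m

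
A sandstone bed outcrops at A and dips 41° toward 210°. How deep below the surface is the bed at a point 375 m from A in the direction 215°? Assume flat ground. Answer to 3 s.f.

The hole lies 5° from the dip direction, so the down-dip offset is 375 × cos 5° = 373.57 m.
Depth = down-dip offset × tan(dip) = 373.57 × tan 41° = 373.57 × 0.8693
Depth = 324.74 m

325 m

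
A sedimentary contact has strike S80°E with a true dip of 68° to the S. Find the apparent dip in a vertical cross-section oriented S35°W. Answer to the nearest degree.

66°

Angle between strike (S80°E) and section (S35°W): β = 65°.
tan α = tan 68° × sin 65° = 2.4751 × 0.9063 = 2.2432
α = arctan(2.2432) = 65.97°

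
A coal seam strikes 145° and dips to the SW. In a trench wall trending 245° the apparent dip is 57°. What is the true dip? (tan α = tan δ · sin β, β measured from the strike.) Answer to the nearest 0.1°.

β = acute angle between strike 145° and section 245° = 80°.
tan δ = tan α / sin β = tan 57° / sin 80° = 1.5399 / 0.9848 = 1.5636
δ = arctan(1.5636) = 57.40°

57.4°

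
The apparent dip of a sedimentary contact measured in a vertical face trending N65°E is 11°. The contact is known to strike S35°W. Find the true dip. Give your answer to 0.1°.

21.2°

The section is 30° from the strike.
tan(true dip) = tan 11° / sin 30° = 0.3888
δ = arctan(0.3888) = 21.24°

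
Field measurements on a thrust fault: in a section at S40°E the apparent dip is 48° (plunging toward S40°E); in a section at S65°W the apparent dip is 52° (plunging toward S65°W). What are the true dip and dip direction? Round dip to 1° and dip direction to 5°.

true dip 63°, dip direction 195°

The two traces are lines in the plane: v₁ = (sin 140°·cos 48°, cos 140°·cos 48°, −sin 48°), v₂ = (sin 245°·cos 52°, cos 245°·cos 52°, −sin 52°).
The plane normal is n = v₁ × v₂ ∝ (-0.211, -0.754, 0.398).
True dip = arccos(n_z / |n|) = arccos(0.4533) = 63.0°.
Dip direction = azimuth of (n_x, n_y) = atan2(-0.211, -0.754) = 196°.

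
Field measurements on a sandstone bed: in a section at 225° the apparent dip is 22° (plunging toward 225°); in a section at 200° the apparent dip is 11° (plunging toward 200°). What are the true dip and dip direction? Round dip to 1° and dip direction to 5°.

Represent each trace as a vector plunging at its apparent dip toward its trend (east-north-up frame): v₁ = (-0.656, -0.656, -0.375), v₂ = (-0.336, -0.922, -0.191).
Cross product v₁ × v₂ gives the pole to the plane: n ∝ (-0.220, 0.001, 0.385).
tan δ = √(n_x²+n_y²)/n_z = 0.220/0.385, so δ = 29.8°.
The horizontal component of n points toward azimuth atan2(n_x, n_y) = 270°, the dip direction.

true dip 30°, dip direction 270°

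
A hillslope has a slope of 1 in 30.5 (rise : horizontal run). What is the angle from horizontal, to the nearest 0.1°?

1.9°

tan θ = 1/30.5 = 0.0328
θ = arctan(0.0328) = 1.88°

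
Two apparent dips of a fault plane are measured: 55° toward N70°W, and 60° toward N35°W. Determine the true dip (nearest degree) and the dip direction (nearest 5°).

true dip 60°, dip direction 325°

The two traces are lines in the plane: v₁ = (sin 290°·cos 55°, cos 290°·cos 55°, −sin 55°), v₂ = (sin 325°·cos 60°, cos 325°·cos 60°, −sin 60°).
The plane normal is n = v₁ × v₂ ∝ (-0.166, 0.232, 0.164).
tan δ = √(n_x²+n_y²)/n_z = 0.285/0.164, so δ = 60.0°.
The horizontal component of n points toward azimuth atan2(n_x, n_y) = 324°, the dip direction.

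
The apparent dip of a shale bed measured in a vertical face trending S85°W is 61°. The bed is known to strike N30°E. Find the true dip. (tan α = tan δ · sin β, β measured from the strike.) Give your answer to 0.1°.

The section is 55° from the strike.
tan(true dip) = tan 61° / sin 55° = 2.2023
δ = arctan(2.2023) = 65.58°

65.6°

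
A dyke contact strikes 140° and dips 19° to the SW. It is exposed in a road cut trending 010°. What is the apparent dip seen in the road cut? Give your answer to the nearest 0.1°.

14.8°

The strike is 140° and the section trends 010°; the acute angle between them is β = 50°.
tan α = tan 19° × sin 50° = 0.3443 × 0.7660 = 0.2638
apparent dip = arctan 0.2638 = 14.78°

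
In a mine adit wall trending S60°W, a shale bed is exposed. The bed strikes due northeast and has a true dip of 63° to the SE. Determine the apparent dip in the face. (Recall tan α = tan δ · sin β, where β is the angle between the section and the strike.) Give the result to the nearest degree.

Angle between strike (due northeast) and section (S60°W): β = 15°.
tan α = tan 63° × sin 15° = 1.9626 × 0.2588 = 0.5080
apparent dip = arctan 0.5080 = 26.93°

27°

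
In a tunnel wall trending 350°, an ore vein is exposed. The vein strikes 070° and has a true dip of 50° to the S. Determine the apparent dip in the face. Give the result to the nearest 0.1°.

49.6°

Angle between strike (070°) and section (350°): β = 80°.
tan(apparent dip) = tan 50° · sin 80° = 1.1736
α = arctan(1.1736) = 49.57°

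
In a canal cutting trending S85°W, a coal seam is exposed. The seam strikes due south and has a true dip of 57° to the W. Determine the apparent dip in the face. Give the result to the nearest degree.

57°

Angle between strike (due south) and section (S85°W): β = 85°.
tan α = tan 57° × sin 85° = 1.5399 × 0.9962 = 1.5340
apparent dip = arctan 1.5340 = 56.90°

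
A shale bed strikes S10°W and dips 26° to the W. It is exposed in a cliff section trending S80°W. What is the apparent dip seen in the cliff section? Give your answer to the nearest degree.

Angle between strike (S10°W) and section (S80°W): β = 70°.
tan(apparent dip) = tan 26° · sin 70° = 0.4583
α = arctan(0.4583) = 24.62°

25°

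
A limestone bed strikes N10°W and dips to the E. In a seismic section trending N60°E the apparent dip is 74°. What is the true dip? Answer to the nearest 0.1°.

74.9°

The section is 70° from the strike.
tan δ = tan α / sin β = tan 74° / sin 70° = 3.4874 / 0.9397 = 3.7112
true dip = arctan 3.7112 = 74.92°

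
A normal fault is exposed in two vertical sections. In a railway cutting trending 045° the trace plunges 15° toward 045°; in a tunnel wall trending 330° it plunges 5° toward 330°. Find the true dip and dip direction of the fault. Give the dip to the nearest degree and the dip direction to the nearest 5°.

true dip 15°, dip direction 040°

Each apparent-dip line lies in the plane. As unit vectors (x east, y north, z up), v₁ plunges 15°→045° and v₂ plunges 5°→330°.
Cross product v₁ × v₂ gives the pole to the plane: n ∝ (0.164, 0.188, 0.929).
True dip = arccos(n_z / |n|) = arccos(0.9658) = 15.0°.
Dip direction = azimuth of (n_x, n_y) = atan2(0.164, 0.188) = 41°.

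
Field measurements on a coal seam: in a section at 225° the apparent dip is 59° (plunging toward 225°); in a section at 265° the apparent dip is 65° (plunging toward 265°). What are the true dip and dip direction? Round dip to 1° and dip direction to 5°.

true dip 65°, dip direction 265°

Represent each trace as a vector plunging at its apparent dip toward its trend (east-north-up frame): v₁ = (-0.364, -0.364, -0.857), v₂ = (-0.421, -0.037, -0.906).
n = v₁ × v₂ = (-0.298, -0.031, 0.140) (taken with n_z > 0).
Dip δ = arctan(|n_h|/n_z) = arctan(0.300/0.140) = 65.0°.
Dip direction = atan2(-0.298, -0.031) = 264° (azimuth of n's horizontal projection).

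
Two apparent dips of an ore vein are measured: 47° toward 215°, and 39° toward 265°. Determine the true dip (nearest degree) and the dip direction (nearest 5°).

true dip 47°, dip direction 225°

Represent each trace as a vector plunging at its apparent dip toward its trend (east-north-up frame): v₁ = (-0.391, -0.559, -0.731), v₂ = (-0.774, -0.068, -0.629).
The plane normal is n = v₁ × v₂ ∝ (-0.302, -0.320, 0.406).
True dip = arccos(n_z / |n|) = arccos(0.6781) = 47.3°.
Dip direction = atan2(-0.302, -0.320) = 223° (azimuth of n's horizontal projection).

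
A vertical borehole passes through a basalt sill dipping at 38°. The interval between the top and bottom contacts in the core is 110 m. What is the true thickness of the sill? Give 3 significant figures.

True thickness t = h · cos(dip) = 110 × cos 38°
t = 110 × 0.7880 = 86.681 m

86.7 m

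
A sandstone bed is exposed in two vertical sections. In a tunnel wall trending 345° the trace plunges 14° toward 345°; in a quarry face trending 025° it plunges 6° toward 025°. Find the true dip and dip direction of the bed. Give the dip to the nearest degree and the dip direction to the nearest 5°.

true dip 16°, dip direction 315°

The two traces are lines in the plane: v₁ = (sin 345°·cos 14°, cos 345°·cos 14°, −sin 14°), v₂ = (sin 25°·cos 6°, cos 25°·cos 6°, −sin 6°).
Cross product v₁ × v₂ gives the pole to the plane: n ∝ (-0.120, 0.128, 0.620).
tan δ = √(n_x²+n_y²)/n_z = 0.175/0.620, so δ = 15.8°.
Dip direction = azimuth of (n_x, n_y) = atan2(-0.120, 0.128) = 317°.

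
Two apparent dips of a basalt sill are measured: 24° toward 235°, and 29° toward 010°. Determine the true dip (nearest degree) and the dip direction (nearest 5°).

Each apparent-dip line lies in the plane. As unit vectors (x east, y north, z up), v₁ plunges 24°→235° and v₂ plunges 29°→010°.
Cross product v₁ × v₂ gives the pole to the plane: n ∝ (-0.604, 0.425, 0.565).
Dip δ = arctan(|n_h|/n_z) = arctan(0.739/0.565) = 52.6°.
The horizontal component of n points toward azimuth atan2(n_x, n_y) = 305°, the dip direction.

true dip 53°, dip direction 305°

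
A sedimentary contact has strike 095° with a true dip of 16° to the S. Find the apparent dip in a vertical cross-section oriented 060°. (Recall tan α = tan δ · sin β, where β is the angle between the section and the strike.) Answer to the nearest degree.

9°

Angle between strike (095°) and section (060°): β = 35°.
tan α = tan 16° × sin 35° = 0.2867 × 0.5736 = 0.1645
α = arctan(0.1645) = 9.34°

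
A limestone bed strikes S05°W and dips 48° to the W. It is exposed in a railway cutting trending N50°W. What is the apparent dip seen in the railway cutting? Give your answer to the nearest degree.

42°

The strike is S05°W and the section trends N50°W; the acute angle between them is β = 55°.
tan α = tan 48° × sin 55° = 1.1106 × 0.8192 = 0.9098
α = arctan(0.9098) = 42.29°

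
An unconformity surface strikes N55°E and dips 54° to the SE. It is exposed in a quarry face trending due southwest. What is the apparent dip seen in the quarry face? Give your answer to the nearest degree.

13°

The section lies 10° from the strike.
tan(apparent dip) = tan 54° · sin 10° = 0.2390
apparent dip = arctan 0.2390 = 13.44°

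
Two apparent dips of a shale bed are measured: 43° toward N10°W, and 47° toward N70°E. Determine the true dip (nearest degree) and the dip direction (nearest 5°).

true dip 53°, dip direction 035°

Represent each trace as a vector plunging at its apparent dip toward its trend (east-north-up frame): v₁ = (-0.127, 0.720, -0.682), v₂ = (0.641, 0.233, -0.731).
The plane normal is n = v₁ × v₂ ∝ (0.368, 0.530, 0.491).
True dip = arccos(n_z / |n|) = arccos(0.6059) = 52.7°.
Dip direction = atan2(0.368, 0.530) = 35° (azimuth of n's horizontal projection).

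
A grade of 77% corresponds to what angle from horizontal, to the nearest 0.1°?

37.6°

tan θ = 77/100 = 0.7700
θ = arctan(0.7700) = 37.60°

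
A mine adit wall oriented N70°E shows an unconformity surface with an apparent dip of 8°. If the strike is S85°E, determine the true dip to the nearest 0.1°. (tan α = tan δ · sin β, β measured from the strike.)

18.4°

The section is 25° from the strike.
tan δ = tan α / sin β = tan 8° / sin 25° = 0.1405 / 0.4226 = 0.3325
δ = arctan(0.3325) = 18.39°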